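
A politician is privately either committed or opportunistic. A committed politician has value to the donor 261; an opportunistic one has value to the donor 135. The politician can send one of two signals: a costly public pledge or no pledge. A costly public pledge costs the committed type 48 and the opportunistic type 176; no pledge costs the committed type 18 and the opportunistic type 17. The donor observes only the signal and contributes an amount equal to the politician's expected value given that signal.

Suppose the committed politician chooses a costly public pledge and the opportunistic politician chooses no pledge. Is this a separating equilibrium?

Yes

If types separate, pledge earns payment 261 and no pledge earns 135.
Committed: pledge gives 261 − 48 = 213; no pledge gives 135 − 18 = 117. No deviation. ✓
Opportunistic: no pledge gives 135 − 17 = 118; pledge gives 261 − 176 = 85. No deviation. ✓
Both incentive constraints hold.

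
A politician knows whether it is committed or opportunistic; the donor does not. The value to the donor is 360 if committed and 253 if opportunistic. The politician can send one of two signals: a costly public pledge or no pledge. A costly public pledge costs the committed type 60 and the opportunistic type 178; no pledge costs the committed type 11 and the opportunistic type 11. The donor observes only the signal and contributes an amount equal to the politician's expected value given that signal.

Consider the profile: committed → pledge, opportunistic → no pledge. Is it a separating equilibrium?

Yes

If types separate, pledge earns payment 360 and no pledge earns 253.
Committed: pledge gives 360 − 60 = 300; no pledge gives 253 − 11 = 242. No deviation. ✓
Opportunistic: no pledge gives 253 − 11 = 242; pledge gives 360 − 178 = 182. No deviation. ✓
Neither type gains from mimicking the other.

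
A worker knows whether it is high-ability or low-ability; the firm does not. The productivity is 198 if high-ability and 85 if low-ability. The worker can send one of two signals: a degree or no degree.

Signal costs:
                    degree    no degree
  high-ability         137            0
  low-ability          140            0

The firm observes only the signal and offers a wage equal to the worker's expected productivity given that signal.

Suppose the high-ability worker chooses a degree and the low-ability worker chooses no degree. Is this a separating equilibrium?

Under separation the firm infers type exactly: degree → high-ability (pays 198), no degree → low-ability (pays 85).
High-ability: degree gives 198 − 137 = 61; no degree gives 85 − 0 = 85. Would deviate. ✗
Low-ability: no degree gives 85 − 0 = 85; degree gives 198 − 140 = 58. No deviation. ✓

No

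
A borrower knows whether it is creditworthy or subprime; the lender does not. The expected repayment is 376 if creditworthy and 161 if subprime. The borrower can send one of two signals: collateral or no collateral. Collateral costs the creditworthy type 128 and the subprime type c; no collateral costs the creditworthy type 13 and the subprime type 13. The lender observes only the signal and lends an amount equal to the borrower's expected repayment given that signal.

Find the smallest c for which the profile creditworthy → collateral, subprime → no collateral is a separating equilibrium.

Under separation: collateral → creditworthy (pays 376); no collateral → subprime (pays 161).
Creditworthy: 376 − 128 = 248 ≥ 161 − 13 = 148. Holds regardless of c. ✓
Subprime: 161 − 13 ≥ 376 − c, so c ≥ 376 − 148 = 228.

228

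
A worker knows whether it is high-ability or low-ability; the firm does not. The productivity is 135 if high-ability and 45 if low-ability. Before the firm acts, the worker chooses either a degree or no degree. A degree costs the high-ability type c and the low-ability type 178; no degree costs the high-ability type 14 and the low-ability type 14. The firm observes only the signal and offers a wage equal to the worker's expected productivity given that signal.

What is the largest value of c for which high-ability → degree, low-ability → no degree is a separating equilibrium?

Under separation: degree → high-ability (pays 135); no degree → low-ability (pays 45).
Low-ability: 45 − 14 = 31 ≥ 135 − 178 = -43. Holds regardless of c. ✓
High-ability: 135 − c ≥ 45 − 14, so c ≤ 135 − 31 = 104.

104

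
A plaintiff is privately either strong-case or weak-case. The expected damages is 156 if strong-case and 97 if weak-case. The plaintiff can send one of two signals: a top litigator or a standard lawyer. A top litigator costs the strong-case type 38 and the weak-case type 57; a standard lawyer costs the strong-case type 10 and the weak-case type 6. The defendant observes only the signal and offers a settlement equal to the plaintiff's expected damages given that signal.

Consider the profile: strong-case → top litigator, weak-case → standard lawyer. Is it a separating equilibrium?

No

If types separate, top litigator earns payment 156 and standard lawyer earns 97.
Strong-case: top litigator gives 156 − 38 = 118; standard lawyer gives 97 − 10 = 87. No deviation. ✓
Weak-case: standard lawyer gives 97 − 6 = 91; top litigator gives 156 − 57 = 99. Would deviate. ✗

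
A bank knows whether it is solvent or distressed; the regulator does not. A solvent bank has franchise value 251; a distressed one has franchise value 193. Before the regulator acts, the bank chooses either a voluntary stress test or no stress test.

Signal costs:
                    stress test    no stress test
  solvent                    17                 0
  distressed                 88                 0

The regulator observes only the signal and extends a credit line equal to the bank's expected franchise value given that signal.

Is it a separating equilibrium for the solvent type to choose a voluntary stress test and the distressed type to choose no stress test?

Yes

If types separate, stress test earns payment 251 and no stress test earns 193.
Solvent: stress test gives 251 − 17 = 234; no stress test gives 193 − 0 = 193. No deviation. ✓
Distressed: no stress test gives 193 − 0 = 193; stress test gives 251 − 88 = 163. No deviation. ✓
Neither type gains from mimicking the other.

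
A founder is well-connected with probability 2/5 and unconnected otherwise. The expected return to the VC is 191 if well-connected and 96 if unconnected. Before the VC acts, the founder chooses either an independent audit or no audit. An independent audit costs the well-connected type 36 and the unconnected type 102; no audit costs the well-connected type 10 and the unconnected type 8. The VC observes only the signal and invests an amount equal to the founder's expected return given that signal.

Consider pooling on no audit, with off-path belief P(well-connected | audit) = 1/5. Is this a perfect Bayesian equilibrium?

Yes

At the pooled signal (no audit) the VC holds the prior 2/5 and pays 2/5·191 + 3/5·96 = 134. Off-path (audit) belief 1/5 gives 1/5·191 + 4/5·96 = 115.
Well-connected: no audit gives 134 − 10 = 124; audit gives 115 − 36 = 79. Stays. ✓
Unconnected: no audit gives 134 − 8 = 126; audit gives 115 − 102 = 13. Stays. ✓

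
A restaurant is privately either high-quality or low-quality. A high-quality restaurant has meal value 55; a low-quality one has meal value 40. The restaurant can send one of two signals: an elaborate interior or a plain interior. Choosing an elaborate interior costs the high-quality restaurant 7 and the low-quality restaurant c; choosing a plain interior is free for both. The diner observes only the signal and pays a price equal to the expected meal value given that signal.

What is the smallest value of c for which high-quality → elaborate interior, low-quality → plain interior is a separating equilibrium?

Under separation: elaborate interior → high-quality (pays 55); plain interior → low-quality (pays 40).
High-quality: 55 − 7 = 48 ≥ 40 − 0 = 40. Holds regardless of c. ✓
Low-quality: 40 − 0 ≥ 55 − c, so c ≥ 55 − 40 = 15.

15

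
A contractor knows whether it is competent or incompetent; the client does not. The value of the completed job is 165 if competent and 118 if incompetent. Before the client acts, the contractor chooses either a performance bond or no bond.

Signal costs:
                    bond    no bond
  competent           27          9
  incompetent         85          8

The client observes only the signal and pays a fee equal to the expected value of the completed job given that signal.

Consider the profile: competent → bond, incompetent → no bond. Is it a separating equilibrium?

Yes

Under separation the client infers type exactly: bond → competent (pays 165), no bond → incompetent (pays 118).
Competent: bond gives 165 − 27 = 138; no bond gives 118 − 9 = 109. No deviation. ✓
Incompetent: no bond gives 118 − 8 = 110; bond gives 165 − 85 = 80. No deviation. ✓
Both incentive constraints hold.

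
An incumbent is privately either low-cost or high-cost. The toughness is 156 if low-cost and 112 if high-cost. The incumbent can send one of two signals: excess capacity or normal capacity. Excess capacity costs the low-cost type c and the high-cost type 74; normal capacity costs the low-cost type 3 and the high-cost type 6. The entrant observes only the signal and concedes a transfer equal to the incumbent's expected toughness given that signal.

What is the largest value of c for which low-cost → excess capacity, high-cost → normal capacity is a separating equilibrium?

47

Under separation: excess capacity → low-cost (pays 156); normal capacity → high-cost (pays 112).
High-cost: 112 − 6 = 106 ≥ 156 − 74 = 82. Holds regardless of c. ✓
Low-cost: 156 − c ≥ 112 − 3, so c ≤ 156 − 109 = 47.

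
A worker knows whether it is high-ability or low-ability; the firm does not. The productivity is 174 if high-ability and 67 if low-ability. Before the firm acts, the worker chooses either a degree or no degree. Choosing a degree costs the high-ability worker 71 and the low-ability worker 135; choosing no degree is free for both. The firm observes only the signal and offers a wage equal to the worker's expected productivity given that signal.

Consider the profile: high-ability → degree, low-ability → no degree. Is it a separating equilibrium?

If types separate, degree earns payment 174 and no degree earns 67.
High-ability: degree gives 174 − 71 = 103; no degree gives 67 − 0 = 67. No deviation. ✓
Low-ability: no degree gives 67 − 0 = 67; degree gives 174 − 135 = 39. No deviation. ✓
Both incentive constraints hold.

Yes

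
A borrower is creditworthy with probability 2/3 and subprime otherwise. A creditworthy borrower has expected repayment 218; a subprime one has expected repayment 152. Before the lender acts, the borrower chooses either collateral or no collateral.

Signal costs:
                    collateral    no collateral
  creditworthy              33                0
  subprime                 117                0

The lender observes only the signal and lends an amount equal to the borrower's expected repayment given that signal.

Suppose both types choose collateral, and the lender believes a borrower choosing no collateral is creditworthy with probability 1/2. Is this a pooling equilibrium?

At the pooled signal (collateral) the lender holds the prior 2/3 and pays 2/3·218 + 1/3·152 = 196. Off-path (no collateral) belief 1/2 gives 1/2·218 + 1/2·152 = 185.
Creditworthy: collateral gives 196 − 33 = 163; no collateral gives 185 − 0 = 185. Deviates. ✗
Subprime: collateral gives 196 − 117 = 79; no collateral gives 185 − 0 = 185. Deviates. ✗

No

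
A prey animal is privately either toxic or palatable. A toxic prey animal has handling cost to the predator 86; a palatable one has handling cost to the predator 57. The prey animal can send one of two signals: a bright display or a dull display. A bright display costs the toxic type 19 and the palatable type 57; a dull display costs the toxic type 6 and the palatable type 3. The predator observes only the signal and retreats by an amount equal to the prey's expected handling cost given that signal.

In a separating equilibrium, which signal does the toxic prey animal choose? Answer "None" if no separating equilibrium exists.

Try toxic → bright display, palatable → dull display:
  If types separate, bright display earns payment 86 and dull display earns 57.
  Toxic: bright display gives 86 − 19 = 67; dull display gives 57 − 6 = 51. No deviation. ✓
  Palatable: dull display gives 57 − 3 = 54; bright display gives 86 − 57 = 29. No deviation. ✓
Both hold — the toxic type sends bright display.

bright display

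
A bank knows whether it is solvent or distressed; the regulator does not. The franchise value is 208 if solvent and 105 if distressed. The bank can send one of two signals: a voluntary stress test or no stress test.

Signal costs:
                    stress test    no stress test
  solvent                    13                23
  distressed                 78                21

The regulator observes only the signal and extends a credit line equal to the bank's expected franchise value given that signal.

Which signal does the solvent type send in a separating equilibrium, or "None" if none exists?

Try solvent → stress test, distressed → no stress test:
  If types separate, stress test earns payment 208 and no stress test earns 105.
  Solvent: stress test gives 208 − 13 = 195; no stress test gives 105 − 23 = 82. No deviation. ✓
  Distressed: no stress test gives 105 − 21 = 84; stress test gives 208 − 78 = 130. Would deviate. ✗
Try solvent → no stress test, distressed → stress test:
  If types separate, no stress test earns payment 208 and stress test earns 105.
  Solvent: no stress test gives 208 − 23 = 185; stress test gives 105 − 13 = 92. No deviation. ✓
  Distressed: stress test gives 105 − 78 = 27; no stress test gives 208 − 21 = 187. Would deviate. ✗
Neither assignment is incentive-compatible.

None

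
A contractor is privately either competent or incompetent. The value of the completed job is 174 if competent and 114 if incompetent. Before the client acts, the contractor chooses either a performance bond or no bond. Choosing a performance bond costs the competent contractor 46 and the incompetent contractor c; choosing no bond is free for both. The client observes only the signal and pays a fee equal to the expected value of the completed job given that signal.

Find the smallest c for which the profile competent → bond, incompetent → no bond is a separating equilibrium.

60

Under separation: bond → competent (pays 174); no bond → incompetent (pays 114).
Competent: 174 − 46 = 128 ≥ 114 − 0 = 114. Holds regardless of c. ✓
Incompetent: 114 − 0 ≥ 174 − c, so c ≥ 174 − 114 = 60.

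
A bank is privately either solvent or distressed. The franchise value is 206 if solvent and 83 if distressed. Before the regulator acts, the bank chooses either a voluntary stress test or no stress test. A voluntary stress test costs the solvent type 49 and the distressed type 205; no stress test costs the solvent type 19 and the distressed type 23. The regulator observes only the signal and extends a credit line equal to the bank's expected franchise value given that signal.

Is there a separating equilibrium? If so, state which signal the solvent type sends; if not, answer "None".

stress test

Try solvent → stress test, distressed → no stress test:
  If types separate, stress test earns payment 206 and no stress test earns 83.
  Solvent: stress test gives 206 − 49 = 157; no stress test gives 83 − 19 = 64. No deviation. ✓
  Distressed: no stress test gives 83 − 23 = 60; stress test gives 206 − 205 = 1. No deviation. ✓
Both hold — the solvent type sends stress test.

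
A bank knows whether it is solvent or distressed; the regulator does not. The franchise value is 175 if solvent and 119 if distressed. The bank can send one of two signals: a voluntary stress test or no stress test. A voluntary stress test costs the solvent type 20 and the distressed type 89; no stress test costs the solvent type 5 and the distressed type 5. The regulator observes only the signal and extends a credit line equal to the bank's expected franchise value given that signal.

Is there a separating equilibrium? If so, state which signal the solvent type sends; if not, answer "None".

stress test

Try solvent → stress test, distressed → no stress test:
  If types separate, stress test earns payment 175 and no stress test earns 119.
  Solvent: stress test gives 175 − 20 = 155; no stress test gives 119 − 5 = 114. No deviation. ✓
  Distressed: no stress test gives 119 − 5 = 114; stress test gives 175 − 89 = 86. No deviation. ✓
Both hold — the solvent type sends stress test.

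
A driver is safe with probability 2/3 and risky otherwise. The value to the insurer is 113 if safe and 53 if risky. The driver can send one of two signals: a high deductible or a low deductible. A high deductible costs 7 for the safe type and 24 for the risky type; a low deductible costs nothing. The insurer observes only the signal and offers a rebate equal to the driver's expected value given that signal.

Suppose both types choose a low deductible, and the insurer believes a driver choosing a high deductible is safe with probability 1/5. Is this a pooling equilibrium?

Yes

On the equilibrium path (low deductible) the insurer holds the prior 2/3 and pays 2/3·113 + 1/3·53 = 93. Off-path (high deductible) belief 1/5 gives 1/5·113 + 4/5·53 = 65.
Safe: low deductible gives 93 − 0 = 93; high deductible gives 65 − 7 = 58. Stays. ✓
Risky: low deductible gives 93 − 0 = 93; high deductible gives 65 − 24 = 41. Stays. ✓
Beliefs are Bayes-consistent on-path and both types best-respond.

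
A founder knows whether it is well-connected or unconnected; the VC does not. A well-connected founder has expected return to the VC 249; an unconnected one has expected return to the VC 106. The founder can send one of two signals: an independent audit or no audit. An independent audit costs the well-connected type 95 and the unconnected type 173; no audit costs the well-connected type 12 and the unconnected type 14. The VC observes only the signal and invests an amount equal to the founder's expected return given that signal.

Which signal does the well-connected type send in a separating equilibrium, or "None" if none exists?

audit

Try well-connected → audit, unconnected → no audit:
  Under separation the VC infers type exactly: audit → well-connected (pays 249), no audit → unconnected (pays 106).
  Well-connected: audit gives 249 − 95 = 154; no audit gives 106 − 12 = 94. No deviation. ✓
  Unconnected: no audit gives 106 − 14 = 92; audit gives 249 − 173 = 76. No deviation. ✓
Both hold — the well-connected type sends audit.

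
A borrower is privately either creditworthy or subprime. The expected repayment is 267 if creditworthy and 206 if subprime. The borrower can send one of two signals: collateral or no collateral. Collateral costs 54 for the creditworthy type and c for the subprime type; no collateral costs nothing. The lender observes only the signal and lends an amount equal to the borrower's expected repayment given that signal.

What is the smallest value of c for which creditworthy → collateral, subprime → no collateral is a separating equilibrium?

Under separation: collateral → creditworthy (pays 267); no collateral → subprime (pays 206).
Creditworthy: 267 − 54 = 213 ≥ 206 − 0 = 206. Holds regardless of c. ✓
Subprime: 206 − 0 ≥ 267 − c, so c ≥ 267 − 206 = 61.

61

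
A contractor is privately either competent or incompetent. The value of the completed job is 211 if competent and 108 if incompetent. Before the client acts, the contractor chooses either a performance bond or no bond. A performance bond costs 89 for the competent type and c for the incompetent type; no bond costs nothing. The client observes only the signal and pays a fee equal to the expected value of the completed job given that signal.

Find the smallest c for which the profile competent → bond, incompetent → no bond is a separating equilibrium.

Under separation: bond → competent (pays 211); no bond → incompetent (pays 108).
Competent: 211 − 89 = 122 ≥ 108 − 0 = 108. Holds regardless of c. ✓
Incompetent: 108 − 0 ≥ 211 − c, so c ≥ 211 − 108 = 103.

103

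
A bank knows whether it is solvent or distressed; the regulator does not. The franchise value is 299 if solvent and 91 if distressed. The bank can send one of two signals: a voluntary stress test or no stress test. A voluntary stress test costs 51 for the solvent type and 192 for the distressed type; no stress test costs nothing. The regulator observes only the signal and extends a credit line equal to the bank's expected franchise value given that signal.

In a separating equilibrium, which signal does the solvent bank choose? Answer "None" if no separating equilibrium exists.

Try solvent → stress test, distressed → no stress test:
  Under separation the regulator infers type exactly: stress test → solvent (pays 299), no stress test → distressed (pays 91).
  Solvent: stress test gives 299 − 51 = 248; no stress test gives 91 − 0 = 91. No deviation. ✓
  Distressed: no stress test gives 91 − 0 = 91; stress test gives 299 − 192 = 107. Would deviate. ✗
Try solvent → no stress test, distressed → stress test:
  Under separation the regulator infers type exactly: no stress test → solvent (pays 299), stress test → distressed (pays 91).
  Solvent: no stress test gives 299 − 0 = 299; stress test gives 91 − 51 = 40. No deviation. ✓
  Distressed: stress test gives 91 − 192 = -101; no stress test gives 299 − 0 = 299. Would deviate. ✗
Neither assignment is incentive-compatible.

None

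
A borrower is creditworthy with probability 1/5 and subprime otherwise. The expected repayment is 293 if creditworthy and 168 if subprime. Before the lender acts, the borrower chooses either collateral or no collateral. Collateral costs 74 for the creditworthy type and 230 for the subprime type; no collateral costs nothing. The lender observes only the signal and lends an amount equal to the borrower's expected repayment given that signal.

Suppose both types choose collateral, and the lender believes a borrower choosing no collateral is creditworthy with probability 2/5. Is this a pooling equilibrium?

At the pooled signal (collateral) the lender holds the prior 1/5 and pays 1/5·293 + 4/5·168 = 193. Off-path (no collateral) belief 2/5 gives 2/5·293 + 3/5·168 = 218.
Creditworthy: collateral gives 193 − 74 = 119; no collateral gives 218 − 0 = 218. Deviates. ✗
Subprime: collateral gives 193 − 230 = -37; no collateral gives 218 − 0 = 218. Deviates. ✗

No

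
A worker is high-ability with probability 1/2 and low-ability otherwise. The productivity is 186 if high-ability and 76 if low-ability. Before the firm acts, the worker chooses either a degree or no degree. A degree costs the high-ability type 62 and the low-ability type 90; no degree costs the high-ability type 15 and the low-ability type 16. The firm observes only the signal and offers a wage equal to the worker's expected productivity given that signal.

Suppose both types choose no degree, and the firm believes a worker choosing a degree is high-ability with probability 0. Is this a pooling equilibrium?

Yes

At the pooled signal (no degree) the firm holds the prior 1/2 and pays 1/2·186 + 1/2·76 = 131. Off-path (degree) belief 0 gives 0·186 + 1·76 = 76.
High-ability: no degree gives 131 − 15 = 116; degree gives 76 − 62 = 14. Stays. ✓
Low-ability: no degree gives 131 − 16 = 115; degree gives 76 − 90 = -14. Stays. ✓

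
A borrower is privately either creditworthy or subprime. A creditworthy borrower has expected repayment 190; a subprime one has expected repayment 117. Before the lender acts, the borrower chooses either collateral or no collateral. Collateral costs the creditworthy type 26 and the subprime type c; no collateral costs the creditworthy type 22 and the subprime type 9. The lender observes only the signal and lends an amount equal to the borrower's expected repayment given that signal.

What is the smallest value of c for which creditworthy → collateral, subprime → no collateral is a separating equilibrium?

Under separation: collateral → creditworthy (pays 190); no collateral → subprime (pays 117).
Creditworthy: 190 − 26 = 164 ≥ 117 − 22 = 95. Holds regardless of c. ✓
Subprime: 117 − 9 ≥ 190 − c, so c ≥ 190 − 108 = 82.

82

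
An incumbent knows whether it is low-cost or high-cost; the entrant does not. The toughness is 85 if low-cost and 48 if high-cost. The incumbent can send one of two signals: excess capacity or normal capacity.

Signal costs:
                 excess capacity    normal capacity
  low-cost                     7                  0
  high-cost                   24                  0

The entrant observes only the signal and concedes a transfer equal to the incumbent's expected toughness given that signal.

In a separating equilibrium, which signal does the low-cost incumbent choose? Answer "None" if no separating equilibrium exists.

Try low-cost → excess capacity, high-cost → normal capacity:
  If types separate, excess capacity earns payment 85 and normal capacity earns 48.
  Low-cost: excess capacity gives 85 − 7 = 78; normal capacity gives 48 − 0 = 48. No deviation. ✓
  High-cost: normal capacity gives 48 − 0 = 48; excess capacity gives 85 − 24 = 61. Would deviate. ✗
Try low-cost → normal capacity, high-cost → excess capacity:
  If types separate, normal capacity earns payment 85 and excess capacity earns 48.
  Low-cost: normal capacity gives 85 − 0 = 85; excess capacity gives 48 − 7 = 41. No deviation. ✓
  High-cost: excess capacity gives 48 − 24 = 24; normal capacity gives 85 − 0 = 85. Would deviate. ✗
Neither assignment is incentive-compatible.

None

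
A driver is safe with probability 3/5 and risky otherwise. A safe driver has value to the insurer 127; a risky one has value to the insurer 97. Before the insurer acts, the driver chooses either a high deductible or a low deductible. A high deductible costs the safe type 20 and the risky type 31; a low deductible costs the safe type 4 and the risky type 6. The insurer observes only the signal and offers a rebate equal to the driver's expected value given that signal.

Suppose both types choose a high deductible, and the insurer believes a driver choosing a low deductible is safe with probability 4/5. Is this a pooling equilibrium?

No

At the pooled signal (high deductible) the insurer holds the prior 3/5 and pays 3/5·127 + 2/5·97 = 115. Off-path (low deductible) belief 4/5 gives 4/5·127 + 1/5·97 = 121.
Safe: high deductible gives 115 − 20 = 95; low deductible gives 121 − 4 = 117. Deviates. ✗
Risky: high deductible gives 115 − 31 = 84; low deductible gives 121 − 6 = 115. Deviates. ✗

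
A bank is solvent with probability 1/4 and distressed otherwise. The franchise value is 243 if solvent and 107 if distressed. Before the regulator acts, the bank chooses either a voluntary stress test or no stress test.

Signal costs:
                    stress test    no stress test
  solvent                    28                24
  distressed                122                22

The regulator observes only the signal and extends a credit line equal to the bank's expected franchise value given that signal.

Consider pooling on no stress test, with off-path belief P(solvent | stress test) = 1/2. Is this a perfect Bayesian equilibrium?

No

At the pooled signal (no stress test) the regulator holds the prior 1/4 and pays 1/4·243 + 3/4·107 = 141. Off-path (stress test) belief 1/2 gives 1/2·243 + 1/2·107 = 175.
Solvent: no stress test gives 141 − 24 = 117; stress test gives 175 − 28 = 147. Deviates. ✗
Distressed: no stress test gives 141 − 22 = 119; stress test gives 175 − 122 = 53. Stays. ✓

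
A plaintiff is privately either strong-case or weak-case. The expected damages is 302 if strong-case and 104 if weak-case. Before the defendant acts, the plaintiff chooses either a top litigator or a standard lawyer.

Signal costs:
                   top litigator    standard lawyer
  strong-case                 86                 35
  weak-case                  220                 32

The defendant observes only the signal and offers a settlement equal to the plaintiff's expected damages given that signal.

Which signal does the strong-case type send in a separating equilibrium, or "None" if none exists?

None

Try strong-case → top litigator, weak-case → standard lawyer:
  If types separate, top litigator earns payment 302 and standard lawyer earns 104.
  Strong-case: top litigator gives 302 − 86 = 216; standard lawyer gives 104 − 35 = 69. No deviation. ✓
  Weak-case: standard lawyer gives 104 − 32 = 72; top litigator gives 302 − 220 = 82. Would deviate. ✗
Try strong-case → standard lawyer, weak-case → top litigator:
  If types separate, standard lawyer earns payment 302 and top litigator earns 104.
  Strong-case: standard lawyer gives 302 − 35 = 267; top litigator gives 104 − 86 = 18. No deviation. ✓
  Weak-case: top litigator gives 104 − 220 = -116; standard lawyer gives 302 − 32 = 270. Would deviate. ✗
Neither assignment is incentive-compatible.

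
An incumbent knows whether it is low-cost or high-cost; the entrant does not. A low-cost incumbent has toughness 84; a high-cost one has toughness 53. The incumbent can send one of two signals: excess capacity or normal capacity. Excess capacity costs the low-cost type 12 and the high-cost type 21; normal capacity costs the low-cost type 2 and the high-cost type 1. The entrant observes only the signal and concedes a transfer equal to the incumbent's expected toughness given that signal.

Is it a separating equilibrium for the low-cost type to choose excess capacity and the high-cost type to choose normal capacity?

No

Under separation the entrant infers type exactly: excess capacity → low-cost (pays 84), normal capacity → high-cost (pays 53).
Low-cost: excess capacity gives 84 − 12 = 72; normal capacity gives 53 − 2 = 51. No deviation. ✓
High-cost: normal capacity gives 53 − 1 = 52; excess capacity gives 84 − 21 = 63. Would deviate. ✗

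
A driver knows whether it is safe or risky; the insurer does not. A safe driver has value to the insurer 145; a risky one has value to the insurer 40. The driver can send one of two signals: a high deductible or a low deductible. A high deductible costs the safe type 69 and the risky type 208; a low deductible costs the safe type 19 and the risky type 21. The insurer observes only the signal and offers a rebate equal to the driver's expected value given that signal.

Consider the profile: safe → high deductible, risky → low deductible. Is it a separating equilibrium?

If types separate, high deductible earns payment 145 and low deductible earns 40.
Safe: high deductible gives 145 − 69 = 76; low deductible gives 40 − 19 = 21. No deviation. ✓
Risky: low deductible gives 40 − 21 = 19; high deductible gives 145 − 208 = -63. No deviation. ✓
Both incentive constraints hold.

Yes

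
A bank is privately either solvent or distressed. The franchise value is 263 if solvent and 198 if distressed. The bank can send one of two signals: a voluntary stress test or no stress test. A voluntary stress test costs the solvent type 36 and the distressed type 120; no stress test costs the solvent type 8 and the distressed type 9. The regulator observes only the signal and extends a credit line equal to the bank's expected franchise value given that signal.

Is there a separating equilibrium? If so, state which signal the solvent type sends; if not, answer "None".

stress test

Try solvent → stress test, distressed → no stress test:
  If types separate, stress test earns payment 263 and no stress test earns 198.
  Solvent: stress test gives 263 − 36 = 227; no stress test gives 198 − 8 = 190. No deviation. ✓
  Distressed: no stress test gives 198 − 9 = 189; stress test gives 263 − 120 = 143. No deviation. ✓
Both hold — the solvent type sends stress test.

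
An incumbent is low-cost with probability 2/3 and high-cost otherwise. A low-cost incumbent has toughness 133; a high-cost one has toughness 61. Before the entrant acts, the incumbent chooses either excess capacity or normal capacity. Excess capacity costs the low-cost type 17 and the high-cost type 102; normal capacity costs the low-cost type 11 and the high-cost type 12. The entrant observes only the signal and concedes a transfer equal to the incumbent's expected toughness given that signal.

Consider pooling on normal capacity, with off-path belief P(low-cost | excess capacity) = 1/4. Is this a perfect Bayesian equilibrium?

At the pooled signal (normal capacity) the entrant holds the prior 2/3 and pays 2/3·133 + 1/3·61 = 109. Off-path (excess capacity) belief 1/4 gives 1/4·133 + 3/4·61 = 79.
Low-cost: normal capacity gives 109 − 11 = 98; excess capacity gives 79 − 17 = 62. Stays. ✓
High-cost: normal capacity gives 109 − 12 = 97; excess capacity gives 79 − 102 = -23. Stays. ✓

Yes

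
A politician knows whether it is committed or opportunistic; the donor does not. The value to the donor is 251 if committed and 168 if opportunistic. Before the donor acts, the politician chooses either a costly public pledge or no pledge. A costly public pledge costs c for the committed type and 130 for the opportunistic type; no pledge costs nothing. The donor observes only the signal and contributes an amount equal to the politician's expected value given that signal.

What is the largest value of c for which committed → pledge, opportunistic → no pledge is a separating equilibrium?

83

Under separation: pledge → committed (pays 251); no pledge → opportunistic (pays 168).
Opportunistic: 168 − 0 = 168 ≥ 251 − 130 = 121. Holds regardless of c. ✓
Committed: 251 − c ≥ 168 − 0, so c ≤ 251 − 168 = 83.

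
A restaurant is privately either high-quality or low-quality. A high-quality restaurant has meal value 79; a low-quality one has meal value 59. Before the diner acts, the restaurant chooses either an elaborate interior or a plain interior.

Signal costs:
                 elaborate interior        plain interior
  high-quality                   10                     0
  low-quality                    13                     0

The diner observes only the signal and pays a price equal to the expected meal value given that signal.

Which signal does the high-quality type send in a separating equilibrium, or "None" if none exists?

None

Try high-quality → elaborate interior, low-quality → plain interior:
  If types separate, elaborate interior earns payment 79 and plain interior earns 59.
  High-quality: elaborate interior gives 79 − 10 = 69; plain interior gives 59 − 0 = 59. No deviation. ✓
  Low-quality: plain interior gives 59 − 0 = 59; elaborate interior gives 79 − 13 = 66. Would deviate. ✗
Try high-quality → plain interior, low-quality → elaborate interior:
  If types separate, plain interior earns payment 79 and elaborate interior earns 59.
  High-quality: plain interior gives 79 − 0 = 79; elaborate interior gives 59 − 10 = 49. No deviation. ✓
  Low-quality: elaborate interior gives 59 − 13 = 46; plain interior gives 79 − 0 = 79. Would deviate. ✗
Neither assignment is incentive-compatible.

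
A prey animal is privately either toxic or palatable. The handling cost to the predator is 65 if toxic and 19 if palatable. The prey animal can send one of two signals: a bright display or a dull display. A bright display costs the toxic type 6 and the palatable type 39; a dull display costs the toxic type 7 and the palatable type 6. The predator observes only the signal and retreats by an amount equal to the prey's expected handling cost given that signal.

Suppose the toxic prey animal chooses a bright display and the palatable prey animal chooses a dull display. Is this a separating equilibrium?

If types separate, bright display earns payment 65 and dull display earns 19.
Toxic: bright display gives 65 − 6 = 59; dull display gives 19 − 7 = 12. No deviation. ✓
Palatable: dull display gives 19 − 6 = 13; bright display gives 65 − 39 = 26. Would deviate. ✗

No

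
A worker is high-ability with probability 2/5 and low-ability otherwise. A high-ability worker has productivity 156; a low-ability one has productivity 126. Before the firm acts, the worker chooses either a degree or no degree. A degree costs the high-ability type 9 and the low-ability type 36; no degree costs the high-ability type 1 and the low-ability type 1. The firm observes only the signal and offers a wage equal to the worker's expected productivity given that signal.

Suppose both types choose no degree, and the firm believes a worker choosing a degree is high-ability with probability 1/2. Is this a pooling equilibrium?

At the pooled signal (no degree) the firm holds the prior 2/5 and pays 2/5·156 + 3/5·126 = 138. Off-path (degree) belief 1/2 gives 1/2·156 + 1/2·126 = 141.
High-ability: no degree gives 138 − 1 = 137; degree gives 141 − 9 = 132. Stays. ✓
Low-ability: no degree gives 138 − 1 = 137; degree gives 141 − 36 = 105. Stays. ✓

Yes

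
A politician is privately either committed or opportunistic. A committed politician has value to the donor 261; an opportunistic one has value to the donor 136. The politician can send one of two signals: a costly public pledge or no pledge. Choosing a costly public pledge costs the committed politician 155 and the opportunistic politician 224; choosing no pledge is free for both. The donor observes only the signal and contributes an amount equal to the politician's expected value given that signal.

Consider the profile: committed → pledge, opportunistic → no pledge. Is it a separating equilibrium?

If types separate, pledge earns payment 261 and no pledge earns 136.
Committed: pledge gives 261 − 155 = 106; no pledge gives 136 − 0 = 136. Would deviate. ✗
Opportunistic: no pledge gives 136 − 0 = 136; pledge gives 261 − 224 = 37. No deviation. ✓

No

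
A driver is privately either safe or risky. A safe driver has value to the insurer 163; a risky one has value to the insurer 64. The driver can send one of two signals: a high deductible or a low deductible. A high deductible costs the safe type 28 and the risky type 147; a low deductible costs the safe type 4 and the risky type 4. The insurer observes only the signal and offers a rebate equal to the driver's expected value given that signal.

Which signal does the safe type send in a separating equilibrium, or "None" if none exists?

Try safe → high deductible, risky → low deductible:
  If types separate, high deductible earns payment 163 and low deductible earns 64.
  Safe: high deductible gives 163 − 28 = 135; low deductible gives 64 − 4 = 60. No deviation. ✓
  Risky: low deductible gives 64 − 4 = 60; high deductible gives 163 − 147 = 16. No deviation. ✓
Both hold — the safe type sends high deductible.

high deductible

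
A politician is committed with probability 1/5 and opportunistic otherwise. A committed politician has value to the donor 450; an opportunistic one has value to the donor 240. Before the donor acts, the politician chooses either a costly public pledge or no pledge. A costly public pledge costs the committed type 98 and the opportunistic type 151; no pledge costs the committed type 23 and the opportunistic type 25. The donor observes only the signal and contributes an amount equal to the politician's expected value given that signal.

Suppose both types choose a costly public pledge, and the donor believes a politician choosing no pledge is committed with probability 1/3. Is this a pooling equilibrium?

No

At the pooled signal (pledge) the donor holds the prior 1/5 and pays 1/5·450 + 4/5·240 = 282. Off-path (no pledge) belief 1/3 gives 1/3·450 + 2/3·240 = 310.
Committed: pledge gives 282 − 98 = 184; no pledge gives 310 − 23 = 287. Deviates. ✗
Opportunistic: pledge gives 282 − 151 = 131; no pledge gives 310 − 25 = 285. Deviates. ✗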